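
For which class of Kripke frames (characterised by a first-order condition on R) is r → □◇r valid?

Suppose r→□◇r is valid. Take Rxy and set V(r)={x}. Then r at x, so □◇r at x, so ◇r at y, so some z with Ryz has r; z=x, i.e. Ryx.
The converse is a direct semantic check.
Frame condition: ∀x ∀y (Rxy → Ryx).

symmetry: ∀x ∀y (Rxy → Ryx)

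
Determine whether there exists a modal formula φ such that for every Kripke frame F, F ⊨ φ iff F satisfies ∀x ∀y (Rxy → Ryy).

Yes: it is shift-reflexivity, defined by the T□ schema □(□p → p).
Suppose □(□p→p) is valid. Take Rxy and set V(p)={w : Ryw}. Then at y, □p holds; since □(□p→p) at x, □p→p at y, so p at y, i.e. Ryy.

Definable; □(□p → p) defines it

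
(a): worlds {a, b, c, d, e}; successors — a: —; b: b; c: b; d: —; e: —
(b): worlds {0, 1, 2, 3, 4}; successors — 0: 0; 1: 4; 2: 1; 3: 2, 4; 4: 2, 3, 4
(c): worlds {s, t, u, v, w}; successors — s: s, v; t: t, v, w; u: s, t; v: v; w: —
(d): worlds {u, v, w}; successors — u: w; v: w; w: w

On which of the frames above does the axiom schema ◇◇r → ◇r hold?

(a), (d)

The schema corresponds to transitivity: ∀x ∀y ∀z (Rxy ∧ Ryz → Rxz).
(a): condition met.
(b): fails — R34 and R43 but not R33.
(c): fails — Rut and Rtv but not Ruv.
(d): condition met.
Valid on: (a), (d).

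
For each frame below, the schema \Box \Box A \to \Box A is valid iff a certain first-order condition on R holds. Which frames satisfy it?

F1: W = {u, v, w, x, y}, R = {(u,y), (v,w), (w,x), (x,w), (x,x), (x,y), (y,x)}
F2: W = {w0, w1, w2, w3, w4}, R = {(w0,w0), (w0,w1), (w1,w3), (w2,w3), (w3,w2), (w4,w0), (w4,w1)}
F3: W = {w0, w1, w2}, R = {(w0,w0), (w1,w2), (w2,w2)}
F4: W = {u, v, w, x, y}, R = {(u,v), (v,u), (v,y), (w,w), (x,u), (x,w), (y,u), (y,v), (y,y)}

Frame correspondent (Sahlqvist): \forall x \forall y (Rxy \to \exists z (Rxz \wedge Rzy)) — i.e. density.
F1: fails — Rvw but no z with Rvz and Rzw.
F2: fails — Rw3w2 but no z with Rw3z and Rzw2.
F3: condition met.
F4: fails — Ruv but no z with Ruz and Rzv.

F3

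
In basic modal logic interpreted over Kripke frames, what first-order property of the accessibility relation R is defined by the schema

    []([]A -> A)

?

Suppose □(□A→A) is valid. Take Rxy and set V(A)={w : Ryw}. Then at y, □A holds; since □(□A→A) at x, □A→A at y, so A at y, i.e. Ryy.

shift-reflexivity: forall x forall y (Rxy -> Ryy)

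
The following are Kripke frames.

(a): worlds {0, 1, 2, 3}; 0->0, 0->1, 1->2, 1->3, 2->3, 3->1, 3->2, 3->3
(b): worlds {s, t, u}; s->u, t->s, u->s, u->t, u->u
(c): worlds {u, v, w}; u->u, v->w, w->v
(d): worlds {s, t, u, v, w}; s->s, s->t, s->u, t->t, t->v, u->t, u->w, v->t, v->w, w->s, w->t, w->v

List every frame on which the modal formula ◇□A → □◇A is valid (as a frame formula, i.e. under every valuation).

(c), (d)

The schema corresponds to convergence: ∀x ∀y ∀z (Rxy ∧ Rxz → ∃w (Ryw ∧ Rzw)).
(a): fails — R00 and R01 but 0 and 1 have no common successor.
(b): fails — Rut and Rus but t and s have no common successor.
(c): holds.
(d): holds.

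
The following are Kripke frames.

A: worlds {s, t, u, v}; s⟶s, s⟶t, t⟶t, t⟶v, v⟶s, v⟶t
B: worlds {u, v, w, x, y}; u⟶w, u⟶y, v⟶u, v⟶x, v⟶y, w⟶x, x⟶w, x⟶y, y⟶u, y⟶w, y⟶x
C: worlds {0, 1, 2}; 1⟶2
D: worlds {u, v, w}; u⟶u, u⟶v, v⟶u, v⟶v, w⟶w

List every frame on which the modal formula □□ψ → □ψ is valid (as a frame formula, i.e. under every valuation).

A, D

This is the axiom for density; its first-order frame correspondent is ∀x ∀y (Rxy → ∃z (Rxz ∧ Rzy)).
A: satisfies the condition.
B: fails — Rwx but no z with Rwz and Rzx.
C: fails — R12 but no z with R1z and Rz2.
D: satisfies the condition.
Valid on: A, D.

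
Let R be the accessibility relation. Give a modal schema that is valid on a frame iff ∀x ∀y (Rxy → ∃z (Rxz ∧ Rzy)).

A defining formula is □□p → □p (the C4 axiom).
Suppose □□p→□p is valid. Take Rxy and set V(p)={w : xR²w}. Then □□p at x, so □p at x, so p at y, i.e. ∃z(Rxz∧Rzy).

□□p → □p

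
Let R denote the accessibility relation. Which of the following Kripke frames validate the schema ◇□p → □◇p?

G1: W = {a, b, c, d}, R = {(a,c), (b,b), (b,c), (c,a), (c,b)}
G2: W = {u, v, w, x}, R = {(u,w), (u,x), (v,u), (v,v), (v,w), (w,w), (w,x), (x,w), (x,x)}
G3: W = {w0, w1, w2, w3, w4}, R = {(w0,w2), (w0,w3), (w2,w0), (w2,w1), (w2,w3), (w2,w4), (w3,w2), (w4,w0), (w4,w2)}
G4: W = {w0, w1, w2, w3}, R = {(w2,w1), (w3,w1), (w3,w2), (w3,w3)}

The schema corresponds to convergence: ∀x ∀y ∀z (Rxy ∧ Rxz → ∃w (Ryw ∧ Rzw)).
G1: holds.
G2: holds.
G3: fails — Rw0w2 and Rw0w3 but w2 and w3 have no common successor.
G4: fails — Rw2w1 and Rw2w1 but w1 and w1 have no common successor.

G1, G2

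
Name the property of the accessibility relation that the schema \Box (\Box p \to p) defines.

shift-reflexivity: \forall x \forall y (Rxy \to Ryy)

Suppose □(□p→p) is valid. Take Rxy and set V(p)={w : Ryw}. Then at y, □p holds; since □(□p→p) at x, □p→p at y, so p at y, i.e. Ryy.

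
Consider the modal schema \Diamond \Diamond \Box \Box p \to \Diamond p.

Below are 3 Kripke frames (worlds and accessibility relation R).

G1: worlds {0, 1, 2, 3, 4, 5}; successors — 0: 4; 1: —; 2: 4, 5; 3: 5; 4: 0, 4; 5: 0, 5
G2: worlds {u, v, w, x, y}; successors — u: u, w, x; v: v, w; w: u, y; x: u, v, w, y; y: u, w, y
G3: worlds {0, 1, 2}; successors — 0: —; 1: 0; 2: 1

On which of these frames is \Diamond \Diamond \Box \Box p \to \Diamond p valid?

G2

This is the axiom for a generalized confluence (Geach) condition; its first-order frame correspondent is \forall x \forall y (x R^2 y \to \exists w (y R^2 w \wedge xRw)).
G1: fails — 3R²0 but no w with 0R²w and 3Rw.
G2: holds.
G3: fails — 2R²0 but no w with 0R²w and 2Rw.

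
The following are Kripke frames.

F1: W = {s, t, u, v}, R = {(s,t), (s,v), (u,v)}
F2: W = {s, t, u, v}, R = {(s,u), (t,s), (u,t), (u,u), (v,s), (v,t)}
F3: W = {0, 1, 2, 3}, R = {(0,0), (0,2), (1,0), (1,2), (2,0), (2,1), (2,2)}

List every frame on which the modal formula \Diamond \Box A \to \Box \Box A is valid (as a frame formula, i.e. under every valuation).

F1

Frame correspondent (Sahlqvist): \forall x \forall y \forall z ((xRy \wedge x R^2 z) \to \exists w (yRw \wedge z = w)) — i.e. a generalized confluence (Geach) condition.
F1: holds.
F2: fails — uRt, uR²t but no w with tRw and t=w.
F3: fails — 0R0, 0R²1 but no w with 0Rw and 1=w.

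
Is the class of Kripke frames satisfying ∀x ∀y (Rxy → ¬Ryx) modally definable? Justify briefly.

Modal frame validity is preserved under surjective bounded morphisms.
The 4-cycle (worlds 0,1,2,3 with 0→1→2→3→0) is asymmetric. Mapping every world to a single reflexive point • is a surjective bounded morphism, and the reflexive point is not asymmetric (R•• but asymmetry requires ¬R••).
Hence asymmetry is not modally definable.

No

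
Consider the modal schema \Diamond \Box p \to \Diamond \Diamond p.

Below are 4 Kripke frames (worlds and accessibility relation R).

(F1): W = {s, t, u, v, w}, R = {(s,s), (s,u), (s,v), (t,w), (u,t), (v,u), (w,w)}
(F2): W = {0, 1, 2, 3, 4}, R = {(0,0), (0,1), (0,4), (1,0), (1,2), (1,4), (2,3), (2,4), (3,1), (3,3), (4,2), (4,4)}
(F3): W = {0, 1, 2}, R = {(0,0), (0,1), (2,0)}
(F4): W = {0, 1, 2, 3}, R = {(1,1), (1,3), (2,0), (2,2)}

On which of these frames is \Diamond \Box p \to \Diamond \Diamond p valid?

(F1), (F2)

This is the axiom for a generalized confluence (Geach) condition; its first-order frame correspondent is \forall x \forall y (xRy \to \exists w (yRw \wedge x R^2 w)).
(F1): satisfies the condition.
(F2): satisfies the condition.
(F3): fails — 0R1 but no w with 1Rw and 0R²w.
(F4): fails — 1R3 but no w with 3Rw and 1R²w.
Valid on: (F1), (F2).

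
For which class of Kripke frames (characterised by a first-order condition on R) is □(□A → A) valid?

shift-reflexivity: ∀x ∀y (Rxy → Ryy)

Suppose □(□A→A) is valid. Take Rxy and set V(A)={w : Ryw}. Then at y, □A holds; since □(□A→A) at x, □A→A at y, so A at y, i.e. Ryy.
The converse is a direct semantic check.
Frame condition: ∀x ∀y (Rxy → Ryy).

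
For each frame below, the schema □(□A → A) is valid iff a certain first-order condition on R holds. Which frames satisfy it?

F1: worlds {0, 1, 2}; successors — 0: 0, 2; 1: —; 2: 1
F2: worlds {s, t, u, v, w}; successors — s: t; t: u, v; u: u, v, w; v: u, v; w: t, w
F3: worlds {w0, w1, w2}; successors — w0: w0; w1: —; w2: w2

This is the axiom for shift-reflexivity; its first-order frame correspondent is ∀x ∀y (Rxy → Ryy).
F1: fails — R21 but not R11.
F2: fails — Rwt but not Rtt.
F3: holds.
Valid on: F3.

F3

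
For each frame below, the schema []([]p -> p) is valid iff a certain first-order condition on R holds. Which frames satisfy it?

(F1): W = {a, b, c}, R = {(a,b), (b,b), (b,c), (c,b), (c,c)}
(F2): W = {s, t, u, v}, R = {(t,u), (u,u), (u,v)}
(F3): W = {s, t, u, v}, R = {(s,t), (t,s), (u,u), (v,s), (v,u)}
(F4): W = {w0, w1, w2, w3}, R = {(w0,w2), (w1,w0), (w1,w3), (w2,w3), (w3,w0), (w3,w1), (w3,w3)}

The schema corresponds to shift-reflexivity: forall x forall y (Rxy -> Ryy).
(F1): satisfies the condition.
(F2): fails — Ruv but not Rvv.
(F3): fails — Rvs but not Rss.
(F4): fails — Rw1w0 but not Rw0w0.

(F1)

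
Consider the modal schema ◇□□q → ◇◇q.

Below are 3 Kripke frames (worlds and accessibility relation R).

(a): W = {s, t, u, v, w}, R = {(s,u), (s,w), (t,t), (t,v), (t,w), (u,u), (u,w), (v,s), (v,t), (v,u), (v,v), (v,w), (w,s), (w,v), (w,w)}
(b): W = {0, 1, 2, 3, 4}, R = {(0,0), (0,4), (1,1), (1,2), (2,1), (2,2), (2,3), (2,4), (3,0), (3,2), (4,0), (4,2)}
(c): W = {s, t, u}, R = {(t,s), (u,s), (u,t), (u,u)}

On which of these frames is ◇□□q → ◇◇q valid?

The schema corresponds to a generalized confluence (Geach) condition: ∀x ∀y (xRy → ∃w (yR²w ∧ xR²w)).
(a): holds.
(b): holds.
(c): fails — tRs but no w with sR²w and tR²w.
Valid on: (a), (b).

(a), (b)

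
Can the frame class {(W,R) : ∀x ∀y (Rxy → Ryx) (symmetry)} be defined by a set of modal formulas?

Yes, by p → □◇p

Yes: it is symmetry, defined by the B schema p → □◇p.
Suppose p→□◇p is valid. Take Rxy and set V(p)={x}. Then p at x, so □◇p at x, so ◇p at y, so some z with Ryz has p; z=x, i.e. Ryx.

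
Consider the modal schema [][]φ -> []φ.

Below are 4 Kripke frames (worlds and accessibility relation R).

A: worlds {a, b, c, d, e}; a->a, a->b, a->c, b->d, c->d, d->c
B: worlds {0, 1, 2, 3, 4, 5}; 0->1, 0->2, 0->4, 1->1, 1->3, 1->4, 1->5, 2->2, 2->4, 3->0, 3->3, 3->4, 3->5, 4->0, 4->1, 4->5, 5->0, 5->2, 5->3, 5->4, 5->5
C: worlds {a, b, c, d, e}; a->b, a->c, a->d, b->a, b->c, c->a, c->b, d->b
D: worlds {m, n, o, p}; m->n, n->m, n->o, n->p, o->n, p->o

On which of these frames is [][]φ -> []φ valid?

B

This is the axiom for density; its first-order frame correspondent is forall x forall y (Rxy -> exists z (Rxz & Rzy)).
A: fails — Rcd but no z with Rcz and Rzd.
B: holds.
C: fails — Rdb but no z with Rdz and Rzb.
D: fails — Ron but no z with Roz and Rzn.
Valid on: B.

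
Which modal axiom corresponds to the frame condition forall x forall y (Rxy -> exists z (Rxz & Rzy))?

□□p → □p

A defining formula is □□p → □p (the C4 axiom).
Suppose □□p→□p is valid. Take Rxy and set V(p)={w : xR²w}. Then □□p at x, so □p at x, so p at y, i.e. ∃z(Rxz∧Rzy).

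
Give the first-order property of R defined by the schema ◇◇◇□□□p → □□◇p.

This is a Sahlqvist (Geach-type) schema ◇^3□^3p → □^2◇^1p.
Minimal-valuation argument: fix x; take any y with xR^3y and any z with xR^2z. Set V(p) to the set of worlds R-reachable from y in exactly 3 steps. Then □^3p holds at y, so the antecedent holds at x; validity forces ◇^1p at z, giving a w with zR^1w and yR^3w.
First-order correspondent: ∀x ∀y ∀z ((xR³y ∧ xR²z) → ∃w (yR³w ∧ zRw)).

∀x ∀y ∀z ((xR³y ∧ xR²z) → ∃w (yR³w ∧ zRw))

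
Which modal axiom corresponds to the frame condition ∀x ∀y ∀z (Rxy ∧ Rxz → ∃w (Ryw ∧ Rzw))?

This is convergence; the standard corresponding axiom is .2: ◇□s → □◇s.
Suppose ◇□s→□◇s is valid. Take Rxy, Rxz and set V(s)={w : Ryw}. Then □s at y so ◇□s at x, so □◇s at x, so ◇s at z, giving w with Rzw and Ryw.

◇□s → □◇s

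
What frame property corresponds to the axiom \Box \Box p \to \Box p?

Density

This schema is the C4 axiom.
Its frame correspondent is density — \forall x \forall y (Rxy \to \exists z (Rxz \wedge Rzy)).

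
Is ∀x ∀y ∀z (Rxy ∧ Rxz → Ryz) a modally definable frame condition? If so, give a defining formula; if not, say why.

The condition is the Euclidean property. A defining modal formula is ◇p → □◇p.

Yes, by ◇p → □◇p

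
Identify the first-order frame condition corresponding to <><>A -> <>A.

Transitivity

Replacing A by ¬A and contraposing gives the equivalent schema □A → □□A.
Suppose □A→□□A is valid. Take Rxy, Ryz and set V(A)={w : Rxw}. Then □A at x, so □□A at x, so □A at y, so A at z, i.e. Rxz.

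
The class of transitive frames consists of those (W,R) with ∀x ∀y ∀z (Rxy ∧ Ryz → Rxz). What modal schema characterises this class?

□p → □□p

This is transitivity; the standard corresponding axiom is 4: □p → □□p.
Suppose □p→□□p is valid. Take Rxy, Ryz and set V(p)={w : Rxw}. Then □p at x, so □□p at x, so □p at y, so p at z, i.e. Rxz.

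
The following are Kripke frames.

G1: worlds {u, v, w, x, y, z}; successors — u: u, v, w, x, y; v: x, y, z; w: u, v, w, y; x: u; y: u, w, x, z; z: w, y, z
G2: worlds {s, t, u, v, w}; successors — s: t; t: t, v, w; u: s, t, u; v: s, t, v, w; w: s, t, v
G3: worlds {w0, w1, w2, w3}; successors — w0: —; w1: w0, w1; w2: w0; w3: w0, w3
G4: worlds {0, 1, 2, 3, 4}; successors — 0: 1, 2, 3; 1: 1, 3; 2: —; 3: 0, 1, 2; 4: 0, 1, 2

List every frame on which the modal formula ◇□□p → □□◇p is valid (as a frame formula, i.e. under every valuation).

G1, G2

Frame correspondent (Sahlqvist): ∀x ∀y ∀z ((xRy ∧ xR²z) → ∃w (yR²w ∧ zRw)) — i.e. a generalized confluence (Geach) condition.
G1: condition met.
G2: condition met.
G3: fails — w1Rw0, w1R²w0 but no w with w0R²w and w0Rw.
G4: fails — 0R1, 0R²2 but no w with 1R²w and 2Rw.
Valid on: G1, G2.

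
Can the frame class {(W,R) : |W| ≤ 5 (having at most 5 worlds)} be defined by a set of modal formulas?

Modal frame validity is preserved under disjoint unions.
Any modal formula valid on each of 6 disjoint one-world frames is valid on their disjoint union (validity is preserved under disjoint unions). Each one-world frame has |W|=1≤5, but the union has |W|=6.
So no modal formula (or set of formulas) defines exactly the |W|≤5 frames.

No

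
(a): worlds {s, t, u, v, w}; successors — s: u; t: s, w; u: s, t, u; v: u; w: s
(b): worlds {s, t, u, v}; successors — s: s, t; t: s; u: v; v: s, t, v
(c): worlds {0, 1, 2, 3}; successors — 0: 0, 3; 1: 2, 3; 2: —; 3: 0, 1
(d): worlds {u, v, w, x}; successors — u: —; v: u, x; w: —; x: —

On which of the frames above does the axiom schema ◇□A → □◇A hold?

This is the axiom for convergence; its first-order frame correspondent is ∀x ∀y ∀z (Rxy ∧ Rxz → ∃w (Ryw ∧ Rzw)).
(a): fails — Rts and Rtw but s and w have no common successor.
(b): holds.
(c): fails — R12 and R12 but 2 and 2 have no common successor.
(d): fails — Rvu and Rvu but u and u have no common successor.

(b)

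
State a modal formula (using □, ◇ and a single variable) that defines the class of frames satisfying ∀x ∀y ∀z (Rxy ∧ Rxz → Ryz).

The condition is the Euclidean property. The 5 schema ◇q → □◇q defines it.
Suppose ◇q→□◇q is valid. Take Rxy, Rxz and set V(q)={y}. Then ◇q at x, so □◇q at x, so ◇q at z, so some w with Rzw has q; w=y, i.e. Rzy. By symmetry of the argument, Ryz.

◇q → □◇q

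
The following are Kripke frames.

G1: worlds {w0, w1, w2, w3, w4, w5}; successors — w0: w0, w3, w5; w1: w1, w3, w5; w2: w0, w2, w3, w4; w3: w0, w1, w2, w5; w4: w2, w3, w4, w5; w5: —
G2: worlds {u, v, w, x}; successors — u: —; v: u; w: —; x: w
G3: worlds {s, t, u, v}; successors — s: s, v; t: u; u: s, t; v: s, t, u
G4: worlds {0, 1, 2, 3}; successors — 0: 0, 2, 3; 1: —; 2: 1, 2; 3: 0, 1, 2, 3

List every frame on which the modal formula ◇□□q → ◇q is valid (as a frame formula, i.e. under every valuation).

This is the axiom for a generalized confluence (Geach) condition; its first-order frame correspondent is ∀x ∀y (xRy → ∃w (yR²w ∧ xRw)).
G1: fails — w0Rw5 but no w with w5R²w and w0Rw.
G2: fails — vRu but no t with uR²t and vRt.
G3: satisfies the condition.
G4: fails — 2R1 but no w with 1R²w and 2Rw.

G3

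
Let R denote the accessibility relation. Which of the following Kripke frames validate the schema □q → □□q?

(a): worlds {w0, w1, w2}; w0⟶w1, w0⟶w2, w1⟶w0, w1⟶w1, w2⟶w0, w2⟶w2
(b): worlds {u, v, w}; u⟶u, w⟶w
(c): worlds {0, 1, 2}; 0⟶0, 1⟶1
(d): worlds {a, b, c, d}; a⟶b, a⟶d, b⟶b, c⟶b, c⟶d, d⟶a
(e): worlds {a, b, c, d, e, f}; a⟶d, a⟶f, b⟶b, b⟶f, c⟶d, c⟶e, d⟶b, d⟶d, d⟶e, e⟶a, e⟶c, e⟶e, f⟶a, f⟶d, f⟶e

The schema corresponds to transitivity: ∀x ∀y ∀z (Rxy ∧ Ryz → Rxz).
(a): fails — Rw1w0 and Rw0w2 but not Rw1w2.
(b): holds.
(c): holds.
(d): fails — Rcd and Rda but not Rca.
(e): fails — Rcd and Rdb but not Rcb.

(b), (c)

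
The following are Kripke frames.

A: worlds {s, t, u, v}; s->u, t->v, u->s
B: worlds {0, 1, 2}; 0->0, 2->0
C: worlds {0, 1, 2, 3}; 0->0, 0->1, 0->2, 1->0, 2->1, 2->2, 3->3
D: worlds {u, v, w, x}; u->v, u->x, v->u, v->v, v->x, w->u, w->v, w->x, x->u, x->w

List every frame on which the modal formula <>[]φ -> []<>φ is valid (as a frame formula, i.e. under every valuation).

The schema corresponds to convergence: forall x forall y forall z (Rxy & Rxz -> exists w (Ryw & Rzw)).
A: fails — Rtv and Rtv but v and v have no common successor.
B: ✓.
C: fails — R02 and R01 but 2 and 1 have no common successor.
D: fails — Rvu and Rvx but u and x have no common successor.
Valid on: B.

B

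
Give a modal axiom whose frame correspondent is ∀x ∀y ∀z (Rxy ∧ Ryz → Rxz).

A defining formula is □p → □□p (the 4 axiom).
Suppose □p→□□p is valid. Take Rxy, Ryz and set V(p)={w : Rxw}. Then □p at x, so □□p at x, so □p at y, so p at z, i.e. Rxz.

□p → □□p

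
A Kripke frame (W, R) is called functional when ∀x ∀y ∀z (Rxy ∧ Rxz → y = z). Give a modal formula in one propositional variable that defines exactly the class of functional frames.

◇q → □q

A defining formula is ◇q → □q (the CD axiom).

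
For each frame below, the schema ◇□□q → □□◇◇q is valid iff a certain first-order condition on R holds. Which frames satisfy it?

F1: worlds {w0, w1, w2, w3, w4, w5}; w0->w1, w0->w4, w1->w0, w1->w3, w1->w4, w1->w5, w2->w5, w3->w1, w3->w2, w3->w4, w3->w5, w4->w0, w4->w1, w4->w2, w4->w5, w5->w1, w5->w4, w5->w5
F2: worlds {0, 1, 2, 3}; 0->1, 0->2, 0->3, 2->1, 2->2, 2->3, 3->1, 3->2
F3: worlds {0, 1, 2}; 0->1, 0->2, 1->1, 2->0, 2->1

This is the axiom for a generalized confluence (Geach) condition; its first-order frame correspondent is ∀x ∀y ∀z ((xRy ∧ xR²z) → ∃w (yR²w ∧ zR²w)).
F1: holds.
F2: fails — 0R1, 0R²1 but no w with 1R²w and 1R²w.
F3: holds.

F1, F3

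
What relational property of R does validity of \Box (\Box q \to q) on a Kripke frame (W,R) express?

shift-reflexivity

This schema is the T□ axiom.
It corresponds to shift-reflexivity: \forall x \forall y (Rxy \to Ryy).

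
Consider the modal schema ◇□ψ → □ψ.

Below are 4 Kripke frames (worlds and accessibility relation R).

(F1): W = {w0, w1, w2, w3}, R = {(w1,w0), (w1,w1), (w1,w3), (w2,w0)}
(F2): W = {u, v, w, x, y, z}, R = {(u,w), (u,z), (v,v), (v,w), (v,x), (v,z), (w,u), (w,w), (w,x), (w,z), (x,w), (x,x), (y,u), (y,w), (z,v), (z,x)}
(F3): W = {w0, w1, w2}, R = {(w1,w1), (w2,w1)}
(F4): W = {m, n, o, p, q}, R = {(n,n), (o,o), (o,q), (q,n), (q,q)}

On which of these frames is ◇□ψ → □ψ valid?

The schema corresponds to the Euclidean property: ∀x ∀y ∀z (Rxy ∧ Rxz → Ryz).
(F1): fails — Rw1w0 and Rw1w1 but not Rw0w1.
(F2): fails — Ruz and Ruz but not Rzz.
(F3): holds.
(F4): fails — Roq and Roo but not Rqo.

(F3)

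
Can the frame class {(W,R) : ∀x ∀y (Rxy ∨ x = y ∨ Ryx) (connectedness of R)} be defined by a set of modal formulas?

If a class were modally definable it would be closed under disjoint unions (Goldblatt–Thomason).
Take 3 disjoint single-world reflexive frames: each is trivially connected, but their disjoint union has 3 worlds with no edge between distinct components, so it is not connected.
So no modal formula (or set of formulas) defines exactly the connected frames.

Not modally definable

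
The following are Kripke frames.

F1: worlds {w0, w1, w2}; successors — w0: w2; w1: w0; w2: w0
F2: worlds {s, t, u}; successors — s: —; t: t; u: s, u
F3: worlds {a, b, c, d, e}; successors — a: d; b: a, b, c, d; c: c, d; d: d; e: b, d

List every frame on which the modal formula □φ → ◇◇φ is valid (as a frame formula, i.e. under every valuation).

Frame correspondent (Sahlqvist): ∀x ∃w (xRw ∧ xR²w) — i.e. a generalized confluence (Geach) condition.
F1: fails — at w0 but no w with w0Rw and w0R²w.
F2: fails — at s but no w with sRw and sR²w.
F3: satisfies the condition.
Valid on: F3.

F3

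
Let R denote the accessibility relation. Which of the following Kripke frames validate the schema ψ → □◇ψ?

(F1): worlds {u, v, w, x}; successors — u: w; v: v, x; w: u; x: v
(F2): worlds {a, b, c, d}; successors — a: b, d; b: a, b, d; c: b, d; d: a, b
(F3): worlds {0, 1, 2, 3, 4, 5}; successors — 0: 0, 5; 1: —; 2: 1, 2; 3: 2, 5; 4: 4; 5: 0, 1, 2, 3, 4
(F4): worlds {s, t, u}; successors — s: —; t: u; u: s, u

(F1)

Frame correspondent (Sahlqvist): ∀x ∀y (Rxy → Ryx) — i.e. symmetry.
(F1): ✓.
(F2): fails — Rcd but not Rdc.
(F3): fails — R32 but not R23.
(F4): fails — Rus but not Rsu.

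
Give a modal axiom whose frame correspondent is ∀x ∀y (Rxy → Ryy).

□(□ψ → ψ)

A defining formula is □(□ψ → ψ) (the T□ axiom).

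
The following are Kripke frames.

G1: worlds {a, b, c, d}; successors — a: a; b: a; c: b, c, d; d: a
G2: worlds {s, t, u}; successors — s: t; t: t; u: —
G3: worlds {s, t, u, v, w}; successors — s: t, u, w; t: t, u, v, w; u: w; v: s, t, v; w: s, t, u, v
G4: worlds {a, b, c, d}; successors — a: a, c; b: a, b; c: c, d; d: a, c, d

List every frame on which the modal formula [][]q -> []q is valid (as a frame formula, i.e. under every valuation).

G1, G2, G4

This is the axiom for density; its first-order frame correspondent is forall x forall y (Rxy -> exists z (Rxz & Rzy)).
G1: condition met.
G2: condition met.
G3: fails — Ruw but no z with Ruz and Rzw.
G4: condition met.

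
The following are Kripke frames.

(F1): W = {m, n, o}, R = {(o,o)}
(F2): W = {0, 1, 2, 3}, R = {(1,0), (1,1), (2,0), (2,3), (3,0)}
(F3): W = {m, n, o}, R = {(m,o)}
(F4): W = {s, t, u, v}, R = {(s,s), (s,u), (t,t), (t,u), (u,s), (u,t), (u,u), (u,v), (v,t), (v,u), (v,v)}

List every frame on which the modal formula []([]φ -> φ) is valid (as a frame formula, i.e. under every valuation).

(F1), (F4)

The schema corresponds to shift-reflexivity: forall x forall y (Rxy -> Ryy).
(F1): ✓.
(F2): fails — R10 but not R00.
(F3): fails — Rmo but not Roo.
(F4): ✓.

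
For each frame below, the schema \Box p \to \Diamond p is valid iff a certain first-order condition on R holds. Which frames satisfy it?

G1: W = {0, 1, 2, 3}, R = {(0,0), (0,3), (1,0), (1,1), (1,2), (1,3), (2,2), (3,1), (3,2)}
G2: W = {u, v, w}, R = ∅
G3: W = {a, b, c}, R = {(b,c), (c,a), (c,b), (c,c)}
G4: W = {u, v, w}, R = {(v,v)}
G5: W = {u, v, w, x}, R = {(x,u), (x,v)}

G1

This is the axiom for seriality; its first-order frame correspondent is \forall x \exists y Rxy.
G1: condition met.
G2: fails — world u has no successor.
G3: fails — world a has no successor.
G4: fails — world u has no successor.
G5: fails — world u has no successor.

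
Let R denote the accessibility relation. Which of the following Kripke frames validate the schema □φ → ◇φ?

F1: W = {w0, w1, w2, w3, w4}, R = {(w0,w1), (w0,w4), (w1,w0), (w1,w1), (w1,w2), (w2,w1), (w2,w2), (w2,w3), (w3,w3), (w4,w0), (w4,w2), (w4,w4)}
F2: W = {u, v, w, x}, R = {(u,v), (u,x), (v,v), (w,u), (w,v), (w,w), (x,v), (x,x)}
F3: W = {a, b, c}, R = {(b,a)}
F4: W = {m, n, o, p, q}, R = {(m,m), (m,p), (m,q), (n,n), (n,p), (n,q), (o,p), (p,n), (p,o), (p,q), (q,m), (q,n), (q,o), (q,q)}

F1, F2, F4

Frame correspondent (Sahlqvist): ∀x ∃y Rxy — i.e. seriality.
F1: condition met.
F2: condition met.
F3: fails — world a has no successor.
F4: condition met.
Valid on: F1, F2, F4.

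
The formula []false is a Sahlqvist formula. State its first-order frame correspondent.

emptiness of R: forall x forall y ~Rxy

□⊥ is valid iff no world has any successor (otherwise □⊥ fails at any world with one).
The converse is a direct semantic check.
Frame condition: forall x forall y ~Rxy.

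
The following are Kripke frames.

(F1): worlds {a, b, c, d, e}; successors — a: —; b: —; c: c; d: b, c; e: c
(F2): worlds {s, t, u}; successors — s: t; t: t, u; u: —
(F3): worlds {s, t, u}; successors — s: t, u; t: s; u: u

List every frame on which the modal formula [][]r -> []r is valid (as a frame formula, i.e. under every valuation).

The schema corresponds to density: forall x forall y (Rxy -> exists z (Rxz & Rzy)).
(F1): fails — Rdb but no z with Rdz and Rzb.
(F2): condition met.
(F3): fails — Rts but no z with Rtz and Rzs.
Valid on: (F2).

(F2)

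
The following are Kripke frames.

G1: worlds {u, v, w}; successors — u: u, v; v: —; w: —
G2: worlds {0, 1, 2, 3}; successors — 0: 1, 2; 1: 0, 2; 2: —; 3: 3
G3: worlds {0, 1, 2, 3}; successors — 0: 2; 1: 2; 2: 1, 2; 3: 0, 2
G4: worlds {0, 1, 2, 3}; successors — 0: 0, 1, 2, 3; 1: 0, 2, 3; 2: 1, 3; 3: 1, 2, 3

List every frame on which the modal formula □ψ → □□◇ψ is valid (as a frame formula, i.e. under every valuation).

G3, G4

The schema corresponds to a generalized confluence (Geach) condition: ∀x ∀z (xR²z → ∃w (xRw ∧ zRw)).
G1: fails — uR²v but no t with uRt and vRt.
G2: fails — 0R²2 but no w with 0Rw and 2Rw.
G3: holds.
G4: holds.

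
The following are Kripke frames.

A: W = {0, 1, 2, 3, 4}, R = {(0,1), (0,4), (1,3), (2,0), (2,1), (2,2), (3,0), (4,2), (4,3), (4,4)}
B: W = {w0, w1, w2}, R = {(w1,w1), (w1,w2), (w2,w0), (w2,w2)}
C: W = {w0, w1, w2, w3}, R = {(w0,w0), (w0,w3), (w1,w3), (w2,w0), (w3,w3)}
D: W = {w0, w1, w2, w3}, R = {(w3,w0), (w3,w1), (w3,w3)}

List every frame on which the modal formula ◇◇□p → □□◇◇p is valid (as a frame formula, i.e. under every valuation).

C

This is the axiom for a generalized confluence (Geach) condition; its first-order frame correspondent is ∀x ∀y ∀z ((xR²y ∧ xR²z) → ∃w (yRw ∧ zR²w)).
A: fails — 0R²3, 0R²3 but no w with 3Rw and 3R²w.
B: fails — w1R²w0, w1R²w0 but no w with w0Rw and w0R²w.
C: satisfies the condition.
D: fails — w3R²w0, w3R²w0 but no w with w0Rw and w0R²w.
Valid on: C.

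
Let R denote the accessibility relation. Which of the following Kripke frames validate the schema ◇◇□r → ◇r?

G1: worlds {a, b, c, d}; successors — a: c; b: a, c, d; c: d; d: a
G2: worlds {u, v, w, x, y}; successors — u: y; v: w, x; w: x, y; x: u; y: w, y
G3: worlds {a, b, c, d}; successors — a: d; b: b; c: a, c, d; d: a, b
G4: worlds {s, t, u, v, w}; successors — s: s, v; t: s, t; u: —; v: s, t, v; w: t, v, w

G4

The schema corresponds to a generalized confluence (Geach) condition: ∀x ∀y (xR²y → ∃w (yRw ∧ xRw)).
G1: fails — aR²d but no w with dRw and aRw.
G2: fails — vR²u but no t with uRt and vRt.
G3: fails — aR²b but no w with bRw and aRw.
G4: holds.
Valid on: G4.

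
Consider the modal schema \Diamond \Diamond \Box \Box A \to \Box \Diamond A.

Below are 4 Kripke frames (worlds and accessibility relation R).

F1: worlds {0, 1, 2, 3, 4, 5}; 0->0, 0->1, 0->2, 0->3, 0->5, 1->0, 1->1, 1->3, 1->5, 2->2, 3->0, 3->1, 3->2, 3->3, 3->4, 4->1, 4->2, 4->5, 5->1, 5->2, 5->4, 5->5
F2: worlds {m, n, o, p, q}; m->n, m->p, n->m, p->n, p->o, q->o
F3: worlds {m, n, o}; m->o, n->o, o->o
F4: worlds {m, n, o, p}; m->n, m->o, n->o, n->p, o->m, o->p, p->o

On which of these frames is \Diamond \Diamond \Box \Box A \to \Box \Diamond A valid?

Frame correspondent (Sahlqvist): \forall x \forall y \forall z ((x R^2 y \wedge xRz) \to \exists w (y R^2 w \wedge zRw)) — i.e. a generalized confluence (Geach) condition.
F1: fails — 0R²2, 0R1 but no w with 2R²w and 1Rw.
F2: fails — mR²n, mRn but no w with nR²w and nRw.
F3: holds.
F4: fails — mR²o, mRo but no w with oR²w and oRw.
Valid on: F3.

F3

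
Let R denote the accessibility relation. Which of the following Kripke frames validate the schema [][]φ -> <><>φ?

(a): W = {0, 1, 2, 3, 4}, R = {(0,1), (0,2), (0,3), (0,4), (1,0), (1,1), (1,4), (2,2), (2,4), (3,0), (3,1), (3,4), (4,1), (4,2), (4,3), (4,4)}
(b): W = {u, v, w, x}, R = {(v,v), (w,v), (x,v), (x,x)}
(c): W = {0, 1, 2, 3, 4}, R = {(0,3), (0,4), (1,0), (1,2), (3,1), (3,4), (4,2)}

This is the axiom for a generalized confluence (Geach) condition; its first-order frame correspondent is forall x exists w (x R^2 w & x R^2 w).
(a): condition met.
(b): fails — at u but no t with uR²t and uR²t.
(c): fails — at 2 but no w with 2R²w and 2R²w.

(a)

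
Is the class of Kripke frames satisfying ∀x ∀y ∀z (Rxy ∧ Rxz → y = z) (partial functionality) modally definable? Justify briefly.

Yes, by ◇q → □q

The condition is partial functionality. A defining modal formula is ◇q → □q.
Suppose ◇q→□q is valid. Take Rxy, Rxz and set V(q)={y}. Then ◇q at x, so □q at x, so q at z, i.e. z=y.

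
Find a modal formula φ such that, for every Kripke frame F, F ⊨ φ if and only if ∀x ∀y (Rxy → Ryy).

A defining formula is □(□r → r) (the T□ axiom).
Suppose □(□r→r) is valid. Take Rxy and set V(r)={w : Ryw}. Then at y, □r holds; since □(□r→r) at x, □r→r at y, so r at y, i.e. Ryy.

□(□r → r)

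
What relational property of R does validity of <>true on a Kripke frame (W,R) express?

◇⊤ holds at w iff w has a successor, so frame-validity of ◇⊤ is exactly seriality. Equivalently via □r → ◇r:
Suppose □r→◇r is valid. At any x set V(r)=W. Then □r at x, so ◇r at x, so x has a successor.
Conversely, any frame satisfying forall x exists y Rxy validates the schema.
So the correspondent is seriality.

seriality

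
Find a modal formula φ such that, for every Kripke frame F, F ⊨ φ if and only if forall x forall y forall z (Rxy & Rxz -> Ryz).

◇p → □◇p

This is the Euclidean property; the standard corresponding axiom is 5: ◇p → □◇p.
Suppose ◇p→□◇p is valid. Take Rxy, Rxz and set V(p)={y}. Then ◇p at x, so □◇p at x, so ◇p at z, so some w with Rzw has p; w=y, i.e. Rzy. By symmetry of the argument, Ryz.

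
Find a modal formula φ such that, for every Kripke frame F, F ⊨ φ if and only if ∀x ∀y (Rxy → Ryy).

A defining formula is □(□p → p) (the T□ axiom).
Suppose □(□p→p) is valid. Take Rxy and set V(p)={w : Ryw}. Then at y, □p holds; since □(□p→p) at x, □p→p at y, so p at y, i.e. Ryy.

□(□p → p)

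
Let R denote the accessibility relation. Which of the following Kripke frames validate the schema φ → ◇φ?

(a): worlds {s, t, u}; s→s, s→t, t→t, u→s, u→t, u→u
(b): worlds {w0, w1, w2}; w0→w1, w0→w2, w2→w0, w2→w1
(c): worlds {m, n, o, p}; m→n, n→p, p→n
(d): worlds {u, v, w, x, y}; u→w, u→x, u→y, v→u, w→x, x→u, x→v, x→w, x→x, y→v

This is the axiom for reflexivity; its first-order frame correspondent is ∀x Rxx.
(a): ✓.
(b): fails — world w0 does not see itself.
(c): fails — world m does not see itself.
(d): fails — world u does not see itself.
Valid on: (a).

(a)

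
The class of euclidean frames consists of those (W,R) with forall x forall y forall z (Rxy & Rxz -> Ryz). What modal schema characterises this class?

◇r → □◇r

A defining formula is ◇r → □◇r (the 5 axiom).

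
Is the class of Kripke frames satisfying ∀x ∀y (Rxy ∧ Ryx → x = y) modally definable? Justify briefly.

Not definable by any modal formula

If a class were modally definable it would be closed under surjective bounded morphisms (Goldblatt–Thomason).
The 8-cycle (worlds s,t,u,v,w,x,y,z with s→t→u→v→w→x→y→z→s) is antisymmetric. Sending even-indexed worlds to a and odd-indexed worlds to b is a surjective bounded morphism onto the two-world frame with a↔b, which is not antisymmetric.
So the class is not modally definable.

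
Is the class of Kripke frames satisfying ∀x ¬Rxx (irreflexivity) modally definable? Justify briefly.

Modal frame validity is preserved under surjective bounded morphisms.
The 2-cycle (worlds s,t with s→t→s) is irreflexive, and the map sending every world to a single reflexive point • is a surjective bounded morphism (forth: every edge maps to (•,•); back: every world has a successor). So any modal formula valid on the 2-cycle is also valid on the reflexive point, which is not irreflexive.
So the class is not modally definable.

Not definable by any modal formula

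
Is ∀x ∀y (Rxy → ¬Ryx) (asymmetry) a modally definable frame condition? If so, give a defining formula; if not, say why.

Any modally definable frame class is closed under surjective bounded morphisms.
The 4-cycle (worlds s,t,u,v with s→t→u→v→s) is asymmetric. Mapping every world to a single reflexive point • is a surjective bounded morphism, and the reflexive point is not asymmetric (R•• but asymmetry requires ¬R••).
So the class is not modally definable.

Not modally definable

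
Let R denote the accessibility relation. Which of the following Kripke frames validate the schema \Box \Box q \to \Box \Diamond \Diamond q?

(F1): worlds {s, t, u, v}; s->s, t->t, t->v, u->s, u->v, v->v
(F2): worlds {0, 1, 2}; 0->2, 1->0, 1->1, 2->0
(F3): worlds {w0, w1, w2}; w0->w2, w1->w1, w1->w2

Frame correspondent (Sahlqvist): \forall x \forall z (xRz \to \exists w (x R^2 w \wedge z R^2 w)) — i.e. a generalized confluence (Geach) condition.
(F1): condition met.
(F2): fails — 0R2 but no w with 0R²w and 2R²w.
(F3): fails — w0Rw2 but no w with w0R²w and w2R²w.

(F1)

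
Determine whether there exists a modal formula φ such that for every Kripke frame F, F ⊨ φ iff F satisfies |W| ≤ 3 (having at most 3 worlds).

Any modally definable frame class is closed under disjoint unions.
Any modal formula valid on each of 4 disjoint one-world frames is valid on their disjoint union (validity is preserved under disjoint unions). Each one-world frame has |W|=1≤3, but the union has |W|=4.
So no modal formula (or set of formulas) defines exactly the |W|≤3 frames.

Not modally definable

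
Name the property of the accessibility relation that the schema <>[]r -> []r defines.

The Euclidean property

Equivalently (dual form): ◇r → □◇r.
Suppose ◇r→□◇r is valid. Take Rxy, Rxz and set V(r)={y}. Then ◇r at x, so □◇r at x, so ◇r at z, so some w with Rzw has r; w=y, i.e. Rzy. By symmetry of the argument, Ryz.
Conversely, any frame satisfying forall x forall y forall z (Rxy & Rxz -> Ryz) validates the schema.
So the correspondent is the Euclidean property.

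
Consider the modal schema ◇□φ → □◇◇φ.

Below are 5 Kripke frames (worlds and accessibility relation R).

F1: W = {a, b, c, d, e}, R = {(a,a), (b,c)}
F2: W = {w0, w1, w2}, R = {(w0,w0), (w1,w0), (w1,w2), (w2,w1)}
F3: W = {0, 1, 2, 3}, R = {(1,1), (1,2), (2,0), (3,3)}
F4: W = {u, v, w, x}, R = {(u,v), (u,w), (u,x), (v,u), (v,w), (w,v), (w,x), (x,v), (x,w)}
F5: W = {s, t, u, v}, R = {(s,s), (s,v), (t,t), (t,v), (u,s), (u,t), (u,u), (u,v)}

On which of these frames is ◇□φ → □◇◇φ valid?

F4

The schema corresponds to a generalized confluence (Geach) condition: ∀x ∀y ∀z ((xRy ∧ xRz) → ∃w (yRw ∧ zR²w)).
F1: fails — bRc, bRc but no w with cRw and cR²w.
F2: fails — w1Rw2, w1Rw0 but no w with w2Rw and w0R²w.
F3: fails — 1R1, 1R2 but no w with 1Rw and 2R²w.
F4: ✓.
F5: fails — sRs, sRv but no w with sRw and vR²w.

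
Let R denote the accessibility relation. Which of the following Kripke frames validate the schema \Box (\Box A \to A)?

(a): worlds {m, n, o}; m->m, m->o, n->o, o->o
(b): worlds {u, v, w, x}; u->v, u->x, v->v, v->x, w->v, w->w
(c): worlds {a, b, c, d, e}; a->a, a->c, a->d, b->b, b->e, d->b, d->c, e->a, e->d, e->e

The schema corresponds to shift-reflexivity: \forall x \forall y (Rxy \to Ryy).
(a): holds.
(b): fails — Rvx but not Rxx.
(c): fails — Rdc but not Rcc.
Valid on: (a).

(a)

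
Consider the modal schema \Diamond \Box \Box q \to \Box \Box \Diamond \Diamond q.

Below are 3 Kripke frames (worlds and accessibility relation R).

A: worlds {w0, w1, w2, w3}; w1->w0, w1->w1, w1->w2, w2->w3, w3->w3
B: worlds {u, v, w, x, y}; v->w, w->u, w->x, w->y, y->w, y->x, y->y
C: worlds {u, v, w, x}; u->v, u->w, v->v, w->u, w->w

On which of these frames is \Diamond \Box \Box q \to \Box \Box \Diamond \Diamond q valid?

Frame correspondent (Sahlqvist): \forall x \forall y \forall z ((xRy \wedge x R^2 z) \to \exists w (y R^2 w \wedge z R^2 w)) — i.e. a generalized confluence (Geach) condition.
A: fails — w1Rw0, w1R²w0 but no w with w0R²w and w0R²w.
B: fails — vRw, vR²u but no t with wR²t and uR²t.
C: condition met.
Valid on: C.

C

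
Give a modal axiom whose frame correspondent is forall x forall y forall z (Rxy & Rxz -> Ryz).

A defining formula is ◇r → □◇r (the 5 axiom).
Suppose ◇r→□◇r is valid. Take Rxy, Rxz and set V(r)={y}. Then ◇r at x, so □◇r at x, so ◇r at z, so some w with Rzw has r; w=y, i.e. Rzy. By symmetry of the argument, Ryz.

◇r → □◇r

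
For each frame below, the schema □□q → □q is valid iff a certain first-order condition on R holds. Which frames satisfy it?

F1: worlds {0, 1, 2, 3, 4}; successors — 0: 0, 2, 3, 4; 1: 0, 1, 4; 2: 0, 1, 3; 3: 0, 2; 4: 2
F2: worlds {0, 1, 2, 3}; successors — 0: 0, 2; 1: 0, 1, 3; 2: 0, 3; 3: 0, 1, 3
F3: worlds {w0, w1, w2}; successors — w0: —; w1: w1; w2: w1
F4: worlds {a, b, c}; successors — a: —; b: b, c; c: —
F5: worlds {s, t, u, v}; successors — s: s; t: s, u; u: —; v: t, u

F2, F3, F4

This is the axiom for density; its first-order frame correspondent is ∀x ∀y (Rxy → ∃z (Rxz ∧ Rzy)).
F1: fails — R42 but no z with R4z and Rz2.
F2: condition met.
F3: condition met.
F4: condition met.
F5: fails — Rvt but no z with Rvz and Rzt.
Valid on: F2, F3, F4.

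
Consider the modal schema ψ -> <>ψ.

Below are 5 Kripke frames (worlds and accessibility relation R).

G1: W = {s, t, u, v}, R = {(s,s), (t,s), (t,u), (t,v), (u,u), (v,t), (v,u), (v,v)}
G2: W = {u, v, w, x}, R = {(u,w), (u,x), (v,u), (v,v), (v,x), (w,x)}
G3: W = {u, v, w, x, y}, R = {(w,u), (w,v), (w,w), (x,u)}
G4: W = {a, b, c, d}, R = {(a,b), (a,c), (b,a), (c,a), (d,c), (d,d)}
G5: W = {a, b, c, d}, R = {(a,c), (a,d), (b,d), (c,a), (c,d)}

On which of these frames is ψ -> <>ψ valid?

The schema corresponds to reflexivity: forall x Rxx.
G1: fails — world t does not see itself.
G2: fails — world u does not see itself.
G3: fails — world u does not see itself.
G4: fails — world a does not see itself.
G5: fails — world a does not see itself.

none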